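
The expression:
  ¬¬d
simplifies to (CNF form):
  d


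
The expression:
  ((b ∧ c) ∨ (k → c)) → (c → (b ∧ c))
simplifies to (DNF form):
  b ∨ ¬c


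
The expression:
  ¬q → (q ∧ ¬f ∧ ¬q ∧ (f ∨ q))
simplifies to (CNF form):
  q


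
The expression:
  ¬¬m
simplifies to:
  m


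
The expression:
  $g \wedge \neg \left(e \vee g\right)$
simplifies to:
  $\text{False}$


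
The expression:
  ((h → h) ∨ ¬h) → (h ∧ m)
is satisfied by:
  {h: True, m: True}


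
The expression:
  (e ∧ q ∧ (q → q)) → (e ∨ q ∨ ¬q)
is always true.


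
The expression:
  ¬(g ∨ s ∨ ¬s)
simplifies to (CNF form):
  False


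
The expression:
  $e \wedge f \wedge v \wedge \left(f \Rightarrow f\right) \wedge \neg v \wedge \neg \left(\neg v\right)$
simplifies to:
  $\text{False}$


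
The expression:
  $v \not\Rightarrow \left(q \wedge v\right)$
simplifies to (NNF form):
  $v \wedge \neg q$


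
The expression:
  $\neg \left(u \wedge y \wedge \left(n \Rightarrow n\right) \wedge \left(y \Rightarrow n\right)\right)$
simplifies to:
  $\neg n \vee \neg u \vee \neg y$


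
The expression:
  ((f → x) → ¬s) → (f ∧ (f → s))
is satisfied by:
  {s: True}


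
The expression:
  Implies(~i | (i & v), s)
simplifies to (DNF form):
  s | (i & ~v)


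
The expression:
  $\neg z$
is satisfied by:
  {z: False}


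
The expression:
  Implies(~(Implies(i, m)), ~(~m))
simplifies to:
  m | ~i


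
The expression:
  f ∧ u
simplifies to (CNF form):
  f ∧ u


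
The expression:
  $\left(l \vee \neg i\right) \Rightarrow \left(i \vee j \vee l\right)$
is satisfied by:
  {i: True, l: True, j: True}
  {i: True, l: True, j: False}
  {i: True, j: True, l: False}
  {i: True, j: False, l: False}
  {l: True, j: True, i: False}
  {l: True, j: False, i: False}
  {j: True, l: False, i: False}


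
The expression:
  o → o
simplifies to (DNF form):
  True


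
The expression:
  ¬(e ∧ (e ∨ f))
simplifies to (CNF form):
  ¬e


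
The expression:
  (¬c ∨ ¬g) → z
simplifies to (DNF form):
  z ∨ (c ∧ g)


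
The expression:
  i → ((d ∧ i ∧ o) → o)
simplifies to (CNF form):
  True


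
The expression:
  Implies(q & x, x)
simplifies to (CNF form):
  True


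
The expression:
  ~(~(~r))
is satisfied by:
  {r: False}


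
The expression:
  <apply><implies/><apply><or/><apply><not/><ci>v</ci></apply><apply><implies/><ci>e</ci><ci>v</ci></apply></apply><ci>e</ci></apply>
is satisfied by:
  {e: True}


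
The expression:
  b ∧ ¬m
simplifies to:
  b ∧ ¬m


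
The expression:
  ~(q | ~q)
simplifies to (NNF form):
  False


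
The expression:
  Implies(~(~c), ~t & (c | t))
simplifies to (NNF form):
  ~c | ~t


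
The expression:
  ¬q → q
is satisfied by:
  {q: True}


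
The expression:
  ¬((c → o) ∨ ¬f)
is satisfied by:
  {c: True, f: True, o: False}


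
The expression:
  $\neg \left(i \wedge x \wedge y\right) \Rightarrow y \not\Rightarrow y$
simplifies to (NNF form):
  $i \wedge x \wedge y$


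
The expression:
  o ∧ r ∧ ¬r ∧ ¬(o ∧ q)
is never true.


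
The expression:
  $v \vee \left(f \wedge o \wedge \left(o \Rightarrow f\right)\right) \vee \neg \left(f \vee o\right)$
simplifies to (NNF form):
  $v \vee \left(f \wedge o\right) \vee \left(\neg f \wedge \neg o\right)$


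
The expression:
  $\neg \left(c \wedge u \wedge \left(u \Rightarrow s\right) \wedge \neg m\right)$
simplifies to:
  $m \vee \neg c \vee \neg s \vee \neg u$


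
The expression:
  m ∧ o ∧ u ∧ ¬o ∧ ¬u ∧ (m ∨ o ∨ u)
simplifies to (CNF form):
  False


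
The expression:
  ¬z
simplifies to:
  ¬z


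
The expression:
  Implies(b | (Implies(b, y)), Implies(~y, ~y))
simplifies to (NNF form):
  True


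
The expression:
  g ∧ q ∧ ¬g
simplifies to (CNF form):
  False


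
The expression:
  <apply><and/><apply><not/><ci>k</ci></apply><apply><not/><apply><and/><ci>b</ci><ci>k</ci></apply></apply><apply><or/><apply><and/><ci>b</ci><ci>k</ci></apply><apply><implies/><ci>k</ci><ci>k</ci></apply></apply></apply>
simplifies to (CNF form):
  <apply><not/><ci>k</ci></apply>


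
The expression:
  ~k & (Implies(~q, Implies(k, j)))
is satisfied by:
  {k: False}


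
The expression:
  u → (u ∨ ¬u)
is always true.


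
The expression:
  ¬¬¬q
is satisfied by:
  {q: False}


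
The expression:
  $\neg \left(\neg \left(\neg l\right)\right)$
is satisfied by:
  {l: False}


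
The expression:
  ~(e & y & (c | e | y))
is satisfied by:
  {e: False, y: False}
  {y: True, e: False}
  {e: True, y: False}


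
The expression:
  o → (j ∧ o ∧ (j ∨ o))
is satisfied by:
  {j: True, o: False}
  {o: False, j: False}
  {o: True, j: True}


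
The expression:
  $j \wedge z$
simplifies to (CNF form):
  $j \wedge z$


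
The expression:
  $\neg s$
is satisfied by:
  {s: False}


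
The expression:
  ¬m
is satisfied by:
  {m: False}


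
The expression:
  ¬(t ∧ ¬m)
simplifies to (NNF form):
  m ∨ ¬t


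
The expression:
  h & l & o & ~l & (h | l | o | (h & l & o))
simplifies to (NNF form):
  False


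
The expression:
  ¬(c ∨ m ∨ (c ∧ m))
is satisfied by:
  {c: False, m: False}


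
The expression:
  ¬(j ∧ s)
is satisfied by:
  {s: False, j: False}
  {j: True, s: False}
  {s: True, j: False}


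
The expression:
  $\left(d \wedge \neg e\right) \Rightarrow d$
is always true.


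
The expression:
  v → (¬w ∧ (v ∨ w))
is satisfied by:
  {w: False, v: False}
  {v: True, w: False}
  {w: True, v: False}


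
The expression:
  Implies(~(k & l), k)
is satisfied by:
  {k: True}


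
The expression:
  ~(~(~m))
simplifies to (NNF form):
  ~m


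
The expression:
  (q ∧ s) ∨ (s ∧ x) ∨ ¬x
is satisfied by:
  {s: True, x: False}
  {x: False, s: False}
  {x: True, s: True}


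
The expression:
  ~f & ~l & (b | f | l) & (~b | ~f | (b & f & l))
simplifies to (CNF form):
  b & ~f & ~l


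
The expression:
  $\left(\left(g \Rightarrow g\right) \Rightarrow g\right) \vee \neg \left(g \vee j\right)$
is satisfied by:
  {g: True, j: False}
  {j: False, g: False}
  {j: True, g: True}


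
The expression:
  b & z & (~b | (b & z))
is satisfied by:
  {z: True, b: True}


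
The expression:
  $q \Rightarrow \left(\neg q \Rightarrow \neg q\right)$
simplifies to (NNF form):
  $\text{True}$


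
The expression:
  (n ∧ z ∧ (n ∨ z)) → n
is always true.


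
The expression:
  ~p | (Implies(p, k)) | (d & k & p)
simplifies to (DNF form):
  k | ~p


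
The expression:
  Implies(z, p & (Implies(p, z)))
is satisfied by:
  {p: True, z: False}
  {z: False, p: False}
  {z: True, p: True}


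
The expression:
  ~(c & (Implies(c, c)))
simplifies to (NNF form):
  ~c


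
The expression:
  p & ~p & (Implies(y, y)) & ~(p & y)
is never true.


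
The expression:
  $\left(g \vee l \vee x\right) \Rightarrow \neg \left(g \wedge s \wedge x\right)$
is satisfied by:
  {s: False, x: False, g: False}
  {g: True, s: False, x: False}
  {x: True, s: False, g: False}
  {g: True, x: True, s: False}
  {s: True, g: False, x: False}
  {g: True, s: True, x: False}
  {x: True, s: True, g: False}


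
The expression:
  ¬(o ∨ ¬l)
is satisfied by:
  {l: True, o: False}


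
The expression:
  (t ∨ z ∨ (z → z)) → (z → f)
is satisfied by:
  {f: True, z: False}
  {z: False, f: False}
  {z: True, f: True}


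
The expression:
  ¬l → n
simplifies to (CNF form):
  l ∨ n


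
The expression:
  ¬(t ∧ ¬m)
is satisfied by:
  {m: True, t: False}
  {t: False, m: False}
  {t: True, m: True}


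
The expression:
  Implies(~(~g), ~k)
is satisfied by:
  {g: False, k: False}
  {k: True, g: False}
  {g: True, k: False}


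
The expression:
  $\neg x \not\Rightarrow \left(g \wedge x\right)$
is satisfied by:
  {x: False}


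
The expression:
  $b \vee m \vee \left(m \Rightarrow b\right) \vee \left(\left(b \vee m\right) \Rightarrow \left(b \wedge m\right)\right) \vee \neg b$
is always true.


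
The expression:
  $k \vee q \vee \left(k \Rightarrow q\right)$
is always true.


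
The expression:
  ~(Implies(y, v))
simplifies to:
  y & ~v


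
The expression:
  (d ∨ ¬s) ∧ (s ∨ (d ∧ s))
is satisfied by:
  {s: True, d: True}


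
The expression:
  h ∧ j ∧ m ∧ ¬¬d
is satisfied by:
  {h: True, m: True, j: True, d: True}


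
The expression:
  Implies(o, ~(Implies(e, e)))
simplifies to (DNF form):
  ~o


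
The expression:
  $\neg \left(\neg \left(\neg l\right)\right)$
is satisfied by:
  {l: False}


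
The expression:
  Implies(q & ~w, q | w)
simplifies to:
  True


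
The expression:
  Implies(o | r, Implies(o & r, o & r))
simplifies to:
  True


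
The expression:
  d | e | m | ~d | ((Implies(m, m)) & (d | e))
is always true.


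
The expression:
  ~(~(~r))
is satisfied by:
  {r: False}


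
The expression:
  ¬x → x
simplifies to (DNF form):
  x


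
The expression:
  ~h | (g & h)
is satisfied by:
  {g: True, h: False}
  {h: False, g: False}
  {h: True, g: True}


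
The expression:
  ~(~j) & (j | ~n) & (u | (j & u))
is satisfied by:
  {j: True, u: True}


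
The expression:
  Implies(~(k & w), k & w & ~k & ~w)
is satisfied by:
  {w: True, k: True}


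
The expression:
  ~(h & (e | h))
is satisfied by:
  {h: False}


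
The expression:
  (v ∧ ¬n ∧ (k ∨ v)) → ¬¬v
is always true.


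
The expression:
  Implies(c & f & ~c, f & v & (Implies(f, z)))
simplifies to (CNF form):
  True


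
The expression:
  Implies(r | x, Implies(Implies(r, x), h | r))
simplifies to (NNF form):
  h | r | ~x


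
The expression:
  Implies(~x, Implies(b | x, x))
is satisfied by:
  {x: True, b: False}
  {b: False, x: False}
  {b: True, x: True}


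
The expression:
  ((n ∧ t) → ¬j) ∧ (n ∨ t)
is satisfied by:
  {t: True, j: False, n: False}
  {n: True, t: True, j: False}
  {t: True, j: True, n: False}
  {n: True, j: False, t: False}
  {n: True, j: True, t: False}


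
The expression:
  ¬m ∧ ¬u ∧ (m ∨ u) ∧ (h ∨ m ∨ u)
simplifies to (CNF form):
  False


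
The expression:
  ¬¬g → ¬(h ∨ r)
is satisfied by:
  {r: False, g: False, h: False}
  {h: True, r: False, g: False}
  {r: True, h: False, g: False}
  {h: True, r: True, g: False}
  {g: True, h: False, r: False}


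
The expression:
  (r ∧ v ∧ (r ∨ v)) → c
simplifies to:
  c ∨ ¬r ∨ ¬v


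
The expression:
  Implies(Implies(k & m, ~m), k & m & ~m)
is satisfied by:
  {m: True, k: True}


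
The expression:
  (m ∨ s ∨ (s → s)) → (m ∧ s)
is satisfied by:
  {m: True, s: True}


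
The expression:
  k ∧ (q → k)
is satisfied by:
  {k: True}


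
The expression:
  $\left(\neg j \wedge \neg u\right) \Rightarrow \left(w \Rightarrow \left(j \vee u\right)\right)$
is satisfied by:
  {j: True, u: True, w: False}
  {j: True, w: False, u: False}
  {u: True, w: False, j: False}
  {u: False, w: False, j: False}
  {j: True, u: True, w: True}
  {j: True, w: True, u: False}
  {u: True, w: True, j: False}


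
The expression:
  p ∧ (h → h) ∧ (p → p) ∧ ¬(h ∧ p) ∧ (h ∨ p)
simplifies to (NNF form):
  p ∧ ¬h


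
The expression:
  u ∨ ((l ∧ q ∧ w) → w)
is always true.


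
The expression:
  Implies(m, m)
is always true.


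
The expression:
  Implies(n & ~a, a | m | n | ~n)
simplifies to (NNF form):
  True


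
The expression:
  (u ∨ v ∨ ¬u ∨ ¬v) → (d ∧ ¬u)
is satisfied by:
  {d: True, u: False}


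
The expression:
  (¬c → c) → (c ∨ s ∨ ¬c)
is always true.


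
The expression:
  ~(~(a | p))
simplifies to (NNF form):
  a | p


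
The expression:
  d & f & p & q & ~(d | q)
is never true.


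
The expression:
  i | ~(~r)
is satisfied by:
  {i: True, r: True}
  {i: True, r: False}
  {r: True, i: False}


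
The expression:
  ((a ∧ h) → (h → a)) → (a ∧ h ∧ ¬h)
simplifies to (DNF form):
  False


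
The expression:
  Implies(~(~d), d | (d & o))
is always true.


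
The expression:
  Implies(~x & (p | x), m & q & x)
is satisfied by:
  {x: True, p: False}
  {p: False, x: False}
  {p: True, x: True}


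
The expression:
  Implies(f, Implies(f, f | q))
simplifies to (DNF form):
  True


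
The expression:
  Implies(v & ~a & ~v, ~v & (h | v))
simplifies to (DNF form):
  True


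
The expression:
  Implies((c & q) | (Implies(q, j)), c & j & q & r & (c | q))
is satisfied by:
  {r: True, q: True, j: False, c: False}
  {q: True, c: False, r: False, j: False}
  {c: True, j: True, r: True, q: True}


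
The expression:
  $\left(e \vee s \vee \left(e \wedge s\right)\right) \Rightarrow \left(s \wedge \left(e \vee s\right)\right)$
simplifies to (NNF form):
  $s \vee \neg e$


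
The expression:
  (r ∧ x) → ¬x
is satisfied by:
  {x: False, r: False}
  {r: True, x: False}
  {x: True, r: False}


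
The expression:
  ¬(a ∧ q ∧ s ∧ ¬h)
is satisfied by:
  {h: True, s: False, q: False, a: False}
  {a: False, s: False, h: False, q: False}
  {a: True, h: True, s: False, q: False}
  {a: True, s: False, h: False, q: False}
  {q: True, h: True, a: False, s: False}
  {q: True, a: False, s: False, h: False}
  {q: True, a: True, h: True, s: False}
  {q: True, a: True, s: False, h: False}
  {h: True, s: True, q: False, a: False}
  {s: True, q: False, h: False, a: False}
  {a: True, s: True, h: True, q: False}
  {a: True, s: True, q: False, h: False}
  {h: True, s: True, q: True, a: False}
  {s: True, q: True, a: False, h: False}
  {a: True, s: True, q: True, h: True}


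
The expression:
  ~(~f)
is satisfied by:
  {f: True}


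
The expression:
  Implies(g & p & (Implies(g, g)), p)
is always true.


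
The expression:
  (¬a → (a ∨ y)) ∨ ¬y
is always true.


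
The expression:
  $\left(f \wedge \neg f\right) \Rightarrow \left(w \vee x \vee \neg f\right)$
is always true.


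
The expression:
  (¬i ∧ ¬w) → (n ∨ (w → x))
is always true.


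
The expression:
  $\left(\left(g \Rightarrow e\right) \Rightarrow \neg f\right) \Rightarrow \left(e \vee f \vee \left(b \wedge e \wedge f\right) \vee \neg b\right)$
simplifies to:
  $e \vee f \vee \neg b$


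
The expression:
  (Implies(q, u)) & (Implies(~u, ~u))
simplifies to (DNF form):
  u | ~q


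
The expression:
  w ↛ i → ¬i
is always true.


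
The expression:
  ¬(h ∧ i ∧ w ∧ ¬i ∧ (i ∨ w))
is always true.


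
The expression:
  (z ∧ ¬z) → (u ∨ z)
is always true.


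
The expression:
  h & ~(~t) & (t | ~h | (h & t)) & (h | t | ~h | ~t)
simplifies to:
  h & t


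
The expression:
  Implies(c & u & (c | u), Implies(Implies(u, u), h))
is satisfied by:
  {h: True, u: False, c: False}
  {u: False, c: False, h: False}
  {h: True, c: True, u: False}
  {c: True, u: False, h: False}
  {h: True, u: True, c: False}
  {u: True, h: False, c: False}
  {h: True, c: True, u: True}


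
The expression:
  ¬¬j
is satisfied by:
  {j: True}


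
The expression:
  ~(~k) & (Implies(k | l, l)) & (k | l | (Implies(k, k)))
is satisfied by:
  {k: True, l: True}


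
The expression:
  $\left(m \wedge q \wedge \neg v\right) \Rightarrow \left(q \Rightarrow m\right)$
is always true.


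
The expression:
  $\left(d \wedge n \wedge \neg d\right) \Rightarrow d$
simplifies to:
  $\text{True}$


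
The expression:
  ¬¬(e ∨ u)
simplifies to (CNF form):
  e ∨ u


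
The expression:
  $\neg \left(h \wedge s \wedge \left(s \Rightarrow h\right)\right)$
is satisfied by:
  {s: False, h: False}
  {h: True, s: False}
  {s: True, h: False}


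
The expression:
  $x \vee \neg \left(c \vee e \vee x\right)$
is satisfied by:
  {x: True, e: False, c: False}
  {x: True, c: True, e: False}
  {x: True, e: True, c: False}
  {x: True, c: True, e: True}
  {c: False, e: False, x: False}


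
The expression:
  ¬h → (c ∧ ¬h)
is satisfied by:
  {c: True, h: True}
  {c: True, h: False}
  {h: True, c: False}


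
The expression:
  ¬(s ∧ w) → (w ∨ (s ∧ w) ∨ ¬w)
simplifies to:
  True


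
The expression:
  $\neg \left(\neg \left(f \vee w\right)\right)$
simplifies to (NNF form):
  $f \vee w$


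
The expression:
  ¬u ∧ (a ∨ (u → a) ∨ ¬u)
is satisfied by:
  {u: False}


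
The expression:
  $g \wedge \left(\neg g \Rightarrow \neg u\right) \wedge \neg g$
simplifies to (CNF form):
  $\text{False}$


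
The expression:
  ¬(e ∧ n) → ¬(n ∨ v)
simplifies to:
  (e ∧ n) ∨ (¬n ∧ ¬v)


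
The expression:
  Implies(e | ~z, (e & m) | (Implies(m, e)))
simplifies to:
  e | z | ~m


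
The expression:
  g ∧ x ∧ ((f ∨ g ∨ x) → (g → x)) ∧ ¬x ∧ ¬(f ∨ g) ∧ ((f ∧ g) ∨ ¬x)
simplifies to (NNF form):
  False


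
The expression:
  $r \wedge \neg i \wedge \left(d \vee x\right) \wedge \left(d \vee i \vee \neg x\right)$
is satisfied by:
  {r: True, d: True, i: False}


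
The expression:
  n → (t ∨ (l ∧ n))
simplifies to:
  l ∨ t ∨ ¬n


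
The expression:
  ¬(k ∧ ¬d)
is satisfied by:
  {d: True, k: False}
  {k: False, d: False}
  {k: True, d: True}


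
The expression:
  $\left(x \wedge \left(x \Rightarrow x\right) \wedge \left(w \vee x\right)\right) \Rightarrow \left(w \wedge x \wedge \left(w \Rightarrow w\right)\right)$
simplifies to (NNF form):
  $w \vee \neg x$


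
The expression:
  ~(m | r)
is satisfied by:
  {r: False, m: False}


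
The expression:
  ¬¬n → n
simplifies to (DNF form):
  True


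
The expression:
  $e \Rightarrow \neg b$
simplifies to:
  $\neg b \vee \neg e$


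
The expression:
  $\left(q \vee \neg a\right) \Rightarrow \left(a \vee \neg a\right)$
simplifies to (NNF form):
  $\text{True}$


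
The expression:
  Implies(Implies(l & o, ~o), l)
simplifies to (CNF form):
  l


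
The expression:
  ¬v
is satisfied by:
  {v: False}


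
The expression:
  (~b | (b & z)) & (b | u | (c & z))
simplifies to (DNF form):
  (b & z) | (c & z) | (u & ~b)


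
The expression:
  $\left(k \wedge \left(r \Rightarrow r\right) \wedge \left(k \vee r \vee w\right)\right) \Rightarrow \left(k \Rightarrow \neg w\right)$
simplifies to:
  $\neg k \vee \neg w$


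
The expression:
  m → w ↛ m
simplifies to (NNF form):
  ¬m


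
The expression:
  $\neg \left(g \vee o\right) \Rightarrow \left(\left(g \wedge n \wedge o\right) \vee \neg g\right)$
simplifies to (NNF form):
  $\text{True}$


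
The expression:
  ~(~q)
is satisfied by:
  {q: True}


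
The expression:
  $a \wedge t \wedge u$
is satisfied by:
  {t: True, u: True, a: True}


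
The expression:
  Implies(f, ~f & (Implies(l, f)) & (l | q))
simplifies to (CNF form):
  ~f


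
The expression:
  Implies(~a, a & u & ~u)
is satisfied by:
  {a: True}


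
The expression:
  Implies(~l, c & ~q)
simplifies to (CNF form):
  (c | l) & (l | ~q)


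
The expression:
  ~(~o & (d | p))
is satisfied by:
  {o: True, d: False, p: False}
  {o: True, p: True, d: False}
  {o: True, d: True, p: False}
  {o: True, p: True, d: True}
  {p: False, d: False, o: False}


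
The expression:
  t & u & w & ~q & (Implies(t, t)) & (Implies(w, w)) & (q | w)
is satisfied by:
  {t: True, u: True, w: True, q: False}


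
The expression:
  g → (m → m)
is always true.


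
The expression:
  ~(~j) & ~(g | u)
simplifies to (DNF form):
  j & ~g & ~u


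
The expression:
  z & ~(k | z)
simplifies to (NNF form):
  False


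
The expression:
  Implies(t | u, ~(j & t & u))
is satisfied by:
  {u: False, t: False, j: False}
  {j: True, u: False, t: False}
  {t: True, u: False, j: False}
  {j: True, t: True, u: False}
  {u: True, j: False, t: False}
  {j: True, u: True, t: False}
  {t: True, u: True, j: False}


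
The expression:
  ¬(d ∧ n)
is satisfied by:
  {d: False, n: False}
  {n: True, d: False}
  {d: True, n: False}


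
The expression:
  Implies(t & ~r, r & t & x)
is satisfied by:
  {r: True, t: False}
  {t: False, r: False}
  {t: True, r: True}


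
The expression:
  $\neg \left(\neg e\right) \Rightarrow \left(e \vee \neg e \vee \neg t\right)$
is always true.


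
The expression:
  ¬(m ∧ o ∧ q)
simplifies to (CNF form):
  ¬m ∨ ¬o ∨ ¬q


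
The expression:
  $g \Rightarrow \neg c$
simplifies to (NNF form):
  $\neg c \vee \neg g$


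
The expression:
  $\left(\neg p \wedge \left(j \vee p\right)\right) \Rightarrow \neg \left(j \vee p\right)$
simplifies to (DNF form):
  $p \vee \neg j$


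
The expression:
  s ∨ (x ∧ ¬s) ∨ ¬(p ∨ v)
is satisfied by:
  {s: True, x: True, p: False, v: False}
  {s: True, x: True, v: True, p: False}
  {s: True, x: True, p: True, v: False}
  {s: True, x: True, v: True, p: True}
  {s: True, p: False, v: False, x: False}
  {s: True, v: True, p: False, x: False}
  {s: True, p: True, v: False, x: False}
  {s: True, v: True, p: True, x: False}
  {x: True, p: False, v: False, s: False}
  {v: True, x: True, p: False, s: False}
  {x: True, p: True, v: False, s: False}
  {v: True, x: True, p: True, s: False}
  {x: False, p: False, v: False, s: False}


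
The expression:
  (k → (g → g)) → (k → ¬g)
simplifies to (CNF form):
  ¬g ∨ ¬k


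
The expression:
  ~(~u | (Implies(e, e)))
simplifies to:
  False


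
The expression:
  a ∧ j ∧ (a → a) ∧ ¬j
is never true.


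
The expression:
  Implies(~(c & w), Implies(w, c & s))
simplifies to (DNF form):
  c | ~w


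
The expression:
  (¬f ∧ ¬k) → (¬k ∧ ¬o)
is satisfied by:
  {k: True, f: True, o: False}
  {k: True, f: False, o: False}
  {f: True, k: False, o: False}
  {k: False, f: False, o: False}
  {k: True, o: True, f: True}
  {k: True, o: True, f: False}
  {o: True, f: True, k: False}


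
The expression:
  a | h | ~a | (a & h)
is always true.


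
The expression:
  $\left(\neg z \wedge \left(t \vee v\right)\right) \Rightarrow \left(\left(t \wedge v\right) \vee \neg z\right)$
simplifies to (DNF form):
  $\text{True}$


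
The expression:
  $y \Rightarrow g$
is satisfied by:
  {g: True, y: False}
  {y: False, g: False}
  {y: True, g: True}


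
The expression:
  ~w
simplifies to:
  ~w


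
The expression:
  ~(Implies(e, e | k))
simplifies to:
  False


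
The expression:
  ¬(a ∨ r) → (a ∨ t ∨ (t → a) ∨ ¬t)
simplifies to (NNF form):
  True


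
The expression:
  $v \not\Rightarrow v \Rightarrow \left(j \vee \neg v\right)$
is always true.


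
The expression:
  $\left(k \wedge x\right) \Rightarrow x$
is always true.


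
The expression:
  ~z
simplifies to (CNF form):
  ~z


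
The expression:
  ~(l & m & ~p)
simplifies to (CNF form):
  p | ~l | ~m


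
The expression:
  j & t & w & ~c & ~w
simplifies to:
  False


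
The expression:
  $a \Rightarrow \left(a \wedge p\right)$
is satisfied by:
  {p: True, a: False}
  {a: False, p: False}
  {a: True, p: True}


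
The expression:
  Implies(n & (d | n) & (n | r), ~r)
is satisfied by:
  {n: False, r: False}
  {r: True, n: False}
  {n: True, r: False}


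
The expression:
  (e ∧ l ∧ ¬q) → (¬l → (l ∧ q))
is always true.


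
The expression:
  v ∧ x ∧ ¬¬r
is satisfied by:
  {r: True, x: True, v: True}


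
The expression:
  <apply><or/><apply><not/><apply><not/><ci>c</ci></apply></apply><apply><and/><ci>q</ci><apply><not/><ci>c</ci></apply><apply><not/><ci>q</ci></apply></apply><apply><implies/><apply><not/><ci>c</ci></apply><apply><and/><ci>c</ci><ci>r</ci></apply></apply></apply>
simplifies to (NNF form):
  <ci>c</ci>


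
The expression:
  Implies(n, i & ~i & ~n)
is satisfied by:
  {n: False}


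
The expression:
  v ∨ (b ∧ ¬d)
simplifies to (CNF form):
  (b ∨ v) ∧ (v ∨ ¬d)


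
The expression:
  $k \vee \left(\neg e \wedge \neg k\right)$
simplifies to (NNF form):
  $k \vee \neg e$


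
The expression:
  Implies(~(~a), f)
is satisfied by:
  {f: True, a: False}
  {a: False, f: False}
  {a: True, f: True}


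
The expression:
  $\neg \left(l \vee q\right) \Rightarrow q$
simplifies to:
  $l \vee q$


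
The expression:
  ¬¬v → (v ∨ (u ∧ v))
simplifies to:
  True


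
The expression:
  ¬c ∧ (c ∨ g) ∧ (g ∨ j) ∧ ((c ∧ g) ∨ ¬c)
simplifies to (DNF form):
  g ∧ ¬c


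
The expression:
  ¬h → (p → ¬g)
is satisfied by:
  {h: True, p: False, g: False}
  {p: False, g: False, h: False}
  {g: True, h: True, p: False}
  {g: True, p: False, h: False}
  {h: True, p: True, g: False}
  {p: True, h: False, g: False}
  {g: True, p: True, h: True}


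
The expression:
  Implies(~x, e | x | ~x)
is always true.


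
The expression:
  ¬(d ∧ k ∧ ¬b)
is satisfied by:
  {b: True, k: False, d: False}
  {k: False, d: False, b: False}
  {b: True, d: True, k: False}
  {d: True, k: False, b: False}
  {b: True, k: True, d: False}
  {k: True, b: False, d: False}
  {b: True, d: True, k: True}


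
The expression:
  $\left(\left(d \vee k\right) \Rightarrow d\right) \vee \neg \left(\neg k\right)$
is always true.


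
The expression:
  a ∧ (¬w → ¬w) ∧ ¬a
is never true.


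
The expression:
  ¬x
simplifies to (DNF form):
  ¬x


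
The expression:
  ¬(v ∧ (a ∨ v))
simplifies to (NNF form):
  ¬v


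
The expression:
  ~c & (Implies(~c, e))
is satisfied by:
  {e: True, c: False}


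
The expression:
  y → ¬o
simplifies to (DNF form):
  ¬o ∨ ¬y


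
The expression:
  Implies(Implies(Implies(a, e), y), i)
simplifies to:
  i | (e & ~y) | (~a & ~y)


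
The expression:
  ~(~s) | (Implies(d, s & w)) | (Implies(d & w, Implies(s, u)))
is always true.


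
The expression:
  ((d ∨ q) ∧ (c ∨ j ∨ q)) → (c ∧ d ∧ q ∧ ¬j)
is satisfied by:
  {j: False, c: False, q: False, d: False}
  {c: True, d: False, j: False, q: False}
  {j: True, d: False, c: False, q: False}
  {c: True, j: True, d: False, q: False}
  {d: True, j: False, c: False, q: False}
  {q: True, c: True, d: True, j: False}


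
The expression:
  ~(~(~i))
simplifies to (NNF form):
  ~i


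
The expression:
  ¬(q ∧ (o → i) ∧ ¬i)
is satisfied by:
  {i: True, o: True, q: False}
  {i: True, q: False, o: False}
  {o: True, q: False, i: False}
  {o: False, q: False, i: False}
  {i: True, o: True, q: True}
  {i: True, q: True, o: False}
  {o: True, q: True, i: False}


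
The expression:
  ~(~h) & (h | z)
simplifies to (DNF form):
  h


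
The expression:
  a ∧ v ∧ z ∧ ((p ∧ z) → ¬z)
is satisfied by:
  {a: True, z: True, v: True, p: False}


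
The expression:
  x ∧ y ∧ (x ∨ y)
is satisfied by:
  {x: True, y: True}


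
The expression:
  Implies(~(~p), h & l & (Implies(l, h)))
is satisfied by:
  {h: True, l: True, p: False}
  {h: True, l: False, p: False}
  {l: True, h: False, p: False}
  {h: False, l: False, p: False}
  {h: True, p: True, l: True}


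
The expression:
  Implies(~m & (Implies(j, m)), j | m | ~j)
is always true.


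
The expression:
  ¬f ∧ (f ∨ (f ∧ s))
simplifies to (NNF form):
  False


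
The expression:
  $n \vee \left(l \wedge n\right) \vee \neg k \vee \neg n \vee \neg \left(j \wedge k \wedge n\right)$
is always true.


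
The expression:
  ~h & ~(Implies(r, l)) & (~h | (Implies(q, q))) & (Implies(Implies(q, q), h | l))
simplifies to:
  False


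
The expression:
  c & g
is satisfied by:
  {c: True, g: True}


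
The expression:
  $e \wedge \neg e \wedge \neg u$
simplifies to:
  $\text{False}$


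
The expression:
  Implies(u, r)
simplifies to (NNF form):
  r | ~u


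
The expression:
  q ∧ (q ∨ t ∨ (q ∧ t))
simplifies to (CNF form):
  q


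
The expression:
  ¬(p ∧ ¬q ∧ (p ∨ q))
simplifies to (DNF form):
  q ∨ ¬p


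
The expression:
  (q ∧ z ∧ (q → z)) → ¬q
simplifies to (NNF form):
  ¬q ∨ ¬z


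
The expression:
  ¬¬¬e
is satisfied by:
  {e: False}


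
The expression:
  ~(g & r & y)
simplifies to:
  ~g | ~r | ~y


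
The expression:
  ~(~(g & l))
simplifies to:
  g & l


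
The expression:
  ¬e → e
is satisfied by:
  {e: True}


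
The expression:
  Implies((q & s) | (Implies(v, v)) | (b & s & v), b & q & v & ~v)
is never true.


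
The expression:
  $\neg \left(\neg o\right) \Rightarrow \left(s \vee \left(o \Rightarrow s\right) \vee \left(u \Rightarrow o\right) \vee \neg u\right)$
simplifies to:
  $\text{True}$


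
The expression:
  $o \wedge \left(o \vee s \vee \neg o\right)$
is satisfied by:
  {o: True}


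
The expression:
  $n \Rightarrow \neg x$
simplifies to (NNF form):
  $\neg n \vee \neg x$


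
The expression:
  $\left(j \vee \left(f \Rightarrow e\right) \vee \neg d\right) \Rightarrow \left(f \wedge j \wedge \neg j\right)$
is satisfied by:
  {d: True, f: True, e: False, j: False}


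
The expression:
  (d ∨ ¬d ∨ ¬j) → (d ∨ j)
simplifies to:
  d ∨ j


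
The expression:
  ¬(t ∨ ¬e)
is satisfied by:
  {e: True, t: False}


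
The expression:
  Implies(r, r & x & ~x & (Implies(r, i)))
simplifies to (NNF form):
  ~r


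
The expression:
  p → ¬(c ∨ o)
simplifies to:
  (¬c ∧ ¬o) ∨ ¬p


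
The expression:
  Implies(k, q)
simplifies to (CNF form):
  q | ~k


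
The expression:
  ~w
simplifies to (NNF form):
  ~w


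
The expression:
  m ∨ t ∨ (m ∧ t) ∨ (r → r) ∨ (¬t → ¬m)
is always true.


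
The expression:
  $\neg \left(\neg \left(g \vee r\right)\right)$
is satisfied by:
  {r: True, g: True}
  {r: True, g: False}
  {g: True, r: False}


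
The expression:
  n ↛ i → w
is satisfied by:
  {i: True, w: True, n: False}
  {i: True, w: False, n: False}
  {w: True, i: False, n: False}
  {i: False, w: False, n: False}
  {i: True, n: True, w: True}
  {i: True, n: True, w: False}
  {n: True, w: True, i: False}


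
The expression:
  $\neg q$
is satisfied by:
  {q: False}


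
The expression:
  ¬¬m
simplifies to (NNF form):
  m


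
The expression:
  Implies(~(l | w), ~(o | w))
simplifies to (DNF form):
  l | w | ~o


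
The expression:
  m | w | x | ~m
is always true.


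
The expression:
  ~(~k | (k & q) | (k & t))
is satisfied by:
  {k: True, q: False, t: False}


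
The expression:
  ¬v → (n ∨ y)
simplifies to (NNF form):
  n ∨ v ∨ y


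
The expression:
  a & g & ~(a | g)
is never true.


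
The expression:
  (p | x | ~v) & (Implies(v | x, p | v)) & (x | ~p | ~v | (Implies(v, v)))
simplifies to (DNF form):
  p | (v & x) | (~v & ~x)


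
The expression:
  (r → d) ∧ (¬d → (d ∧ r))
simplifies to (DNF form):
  d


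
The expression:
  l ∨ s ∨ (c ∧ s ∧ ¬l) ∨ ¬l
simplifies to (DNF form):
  True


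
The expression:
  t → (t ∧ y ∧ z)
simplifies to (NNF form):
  (y ∧ z) ∨ ¬t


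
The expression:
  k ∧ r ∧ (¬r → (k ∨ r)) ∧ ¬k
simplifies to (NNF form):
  False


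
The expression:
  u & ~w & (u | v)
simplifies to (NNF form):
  u & ~w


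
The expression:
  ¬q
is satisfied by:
  {q: False}


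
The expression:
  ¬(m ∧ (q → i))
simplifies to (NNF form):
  (q ∧ ¬i) ∨ ¬m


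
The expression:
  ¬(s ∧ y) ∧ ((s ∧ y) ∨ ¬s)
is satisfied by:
  {s: False}


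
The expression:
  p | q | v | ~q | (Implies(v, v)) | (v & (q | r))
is always true.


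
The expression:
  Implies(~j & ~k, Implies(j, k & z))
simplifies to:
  True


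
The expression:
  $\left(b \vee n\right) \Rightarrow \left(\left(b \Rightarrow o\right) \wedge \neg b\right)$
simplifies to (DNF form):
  $\neg b$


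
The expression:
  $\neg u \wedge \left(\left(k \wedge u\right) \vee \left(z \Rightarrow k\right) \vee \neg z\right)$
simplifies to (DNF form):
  $\left(k \wedge \neg u\right) \vee \left(\neg u \wedge \neg z\right)$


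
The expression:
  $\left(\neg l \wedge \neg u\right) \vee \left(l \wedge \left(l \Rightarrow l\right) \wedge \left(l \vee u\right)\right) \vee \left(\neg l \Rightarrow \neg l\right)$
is always true.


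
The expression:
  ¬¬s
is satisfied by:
  {s: True}


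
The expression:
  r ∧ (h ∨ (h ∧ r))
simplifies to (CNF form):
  h ∧ r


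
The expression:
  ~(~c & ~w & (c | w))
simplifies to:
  True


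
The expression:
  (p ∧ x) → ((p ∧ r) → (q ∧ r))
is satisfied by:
  {q: True, p: False, x: False, r: False}
  {r: False, p: False, q: False, x: False}
  {r: True, q: True, p: False, x: False}
  {r: True, p: False, q: False, x: False}
  {x: True, q: True, r: False, p: False}
  {x: True, r: False, p: False, q: False}
  {x: True, r: True, q: True, p: False}
  {x: True, r: True, p: False, q: False}
  {q: True, p: True, x: False, r: False}
  {p: True, x: False, q: False, r: False}
  {r: True, p: True, q: True, x: False}
  {r: True, p: True, x: False, q: False}
  {q: True, p: True, x: True, r: False}
  {p: True, x: True, r: False, q: False}
  {r: True, p: True, x: True, q: True}


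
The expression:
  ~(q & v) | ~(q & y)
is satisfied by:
  {v: False, q: False, y: False}
  {y: True, v: False, q: False}
  {q: True, v: False, y: False}
  {y: True, q: True, v: False}
  {v: True, y: False, q: False}
  {y: True, v: True, q: False}
  {q: True, v: True, y: False}


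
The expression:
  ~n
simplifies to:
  ~n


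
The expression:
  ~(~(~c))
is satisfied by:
  {c: False}


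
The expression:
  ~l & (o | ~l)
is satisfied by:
  {l: False}


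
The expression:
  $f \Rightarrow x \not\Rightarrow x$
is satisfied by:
  {f: False}


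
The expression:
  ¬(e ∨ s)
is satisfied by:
  {e: False, s: False}


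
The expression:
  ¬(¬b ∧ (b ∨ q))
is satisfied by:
  {b: True, q: False}
  {q: False, b: False}
  {q: True, b: True}


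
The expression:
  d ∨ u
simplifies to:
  d ∨ u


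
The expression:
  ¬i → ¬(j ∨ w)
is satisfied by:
  {i: True, j: False, w: False}
  {i: True, w: True, j: False}
  {i: True, j: True, w: False}
  {i: True, w: True, j: True}
  {w: False, j: False, i: False}


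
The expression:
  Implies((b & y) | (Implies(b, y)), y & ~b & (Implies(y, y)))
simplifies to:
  (b & ~y) | (y & ~b)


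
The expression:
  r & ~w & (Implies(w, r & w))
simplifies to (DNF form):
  r & ~w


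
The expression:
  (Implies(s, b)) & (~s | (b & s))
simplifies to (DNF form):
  b | ~s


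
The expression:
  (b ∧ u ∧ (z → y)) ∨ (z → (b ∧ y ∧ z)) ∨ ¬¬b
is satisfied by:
  {b: True, z: False}
  {z: False, b: False}
  {z: True, b: True}


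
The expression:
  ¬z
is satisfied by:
  {z: False}


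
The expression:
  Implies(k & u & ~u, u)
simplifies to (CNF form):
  True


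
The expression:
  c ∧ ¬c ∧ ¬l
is never true.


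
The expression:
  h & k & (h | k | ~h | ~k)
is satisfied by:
  {h: True, k: True}


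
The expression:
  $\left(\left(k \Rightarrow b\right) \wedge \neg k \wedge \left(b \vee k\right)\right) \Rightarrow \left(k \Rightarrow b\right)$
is always true.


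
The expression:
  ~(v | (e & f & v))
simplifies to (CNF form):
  ~v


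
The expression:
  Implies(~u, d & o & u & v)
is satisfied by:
  {u: True}


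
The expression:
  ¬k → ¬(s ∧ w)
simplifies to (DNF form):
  k ∨ ¬s ∨ ¬w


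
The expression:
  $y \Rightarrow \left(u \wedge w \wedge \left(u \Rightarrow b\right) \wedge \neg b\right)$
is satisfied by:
  {y: False}


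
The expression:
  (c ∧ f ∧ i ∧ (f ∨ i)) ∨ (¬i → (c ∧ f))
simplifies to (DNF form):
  i ∨ (c ∧ f)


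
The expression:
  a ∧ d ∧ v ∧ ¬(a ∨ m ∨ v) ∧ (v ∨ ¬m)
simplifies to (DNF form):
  False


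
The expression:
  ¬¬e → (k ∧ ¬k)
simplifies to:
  ¬e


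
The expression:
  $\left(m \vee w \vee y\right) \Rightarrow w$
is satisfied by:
  {w: True, y: False, m: False}
  {w: True, m: True, y: False}
  {w: True, y: True, m: False}
  {w: True, m: True, y: True}
  {m: False, y: False, w: False}


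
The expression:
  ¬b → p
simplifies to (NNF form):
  b ∨ p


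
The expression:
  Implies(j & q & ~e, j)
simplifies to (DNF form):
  True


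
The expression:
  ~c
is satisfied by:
  {c: False}


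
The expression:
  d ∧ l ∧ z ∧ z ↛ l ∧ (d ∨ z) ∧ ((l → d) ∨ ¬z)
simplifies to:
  False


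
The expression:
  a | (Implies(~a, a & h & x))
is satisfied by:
  {a: True}


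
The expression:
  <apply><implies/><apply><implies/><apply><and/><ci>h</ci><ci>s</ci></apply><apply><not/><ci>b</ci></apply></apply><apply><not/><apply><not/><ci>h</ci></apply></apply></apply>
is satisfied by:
  {h: True}


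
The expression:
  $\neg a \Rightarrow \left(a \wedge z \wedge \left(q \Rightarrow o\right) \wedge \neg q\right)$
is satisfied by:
  {a: True}


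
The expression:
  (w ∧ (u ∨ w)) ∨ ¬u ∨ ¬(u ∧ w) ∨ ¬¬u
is always true.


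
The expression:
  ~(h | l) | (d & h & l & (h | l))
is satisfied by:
  {d: True, l: False, h: False}
  {d: False, l: False, h: False}
  {l: True, h: True, d: True}


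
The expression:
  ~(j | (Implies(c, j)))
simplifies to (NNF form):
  c & ~j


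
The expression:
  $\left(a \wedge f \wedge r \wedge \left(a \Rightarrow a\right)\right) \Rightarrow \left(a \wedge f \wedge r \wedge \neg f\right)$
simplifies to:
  $\neg a \vee \neg f \vee \neg r$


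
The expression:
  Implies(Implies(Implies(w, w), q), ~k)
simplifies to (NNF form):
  ~k | ~q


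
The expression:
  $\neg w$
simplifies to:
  $\neg w$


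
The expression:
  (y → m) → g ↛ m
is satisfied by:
  {y: True, g: True, m: False}
  {y: True, g: False, m: False}
  {g: True, y: False, m: False}


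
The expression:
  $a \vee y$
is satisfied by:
  {a: True, y: True}
  {a: True, y: False}
  {y: True, a: False}


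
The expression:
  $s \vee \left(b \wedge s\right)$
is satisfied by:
  {s: True}


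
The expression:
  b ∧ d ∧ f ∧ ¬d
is never true.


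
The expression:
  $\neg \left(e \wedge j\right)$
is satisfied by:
  {e: False, j: False}
  {j: True, e: False}
  {e: True, j: False}


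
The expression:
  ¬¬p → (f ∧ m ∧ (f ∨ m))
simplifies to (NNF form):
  (f ∧ m) ∨ ¬p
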